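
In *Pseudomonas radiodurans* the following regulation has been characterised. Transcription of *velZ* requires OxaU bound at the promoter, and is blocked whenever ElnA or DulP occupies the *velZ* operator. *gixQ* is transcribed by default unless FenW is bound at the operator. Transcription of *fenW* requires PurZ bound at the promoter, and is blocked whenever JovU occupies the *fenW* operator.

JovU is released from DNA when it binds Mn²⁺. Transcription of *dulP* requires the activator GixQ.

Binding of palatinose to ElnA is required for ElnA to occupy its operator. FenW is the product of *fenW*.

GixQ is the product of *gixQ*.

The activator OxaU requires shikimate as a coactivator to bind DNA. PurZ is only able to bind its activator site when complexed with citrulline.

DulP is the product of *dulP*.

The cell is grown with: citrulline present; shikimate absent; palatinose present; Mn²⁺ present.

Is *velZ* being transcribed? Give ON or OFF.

OFF

Shikimate is absent, so OxaU is inactive.
Palatinose is present, so ElnA is active.
Mn²⁺ is present, so JovU is inactive.
Citrulline is present, so PurZ is active.
No repressor is bound and PurZ is active, so *fenW* is transcribed.
So FenW is produced and active.
With repressor FenW bound, *gixQ* is not transcribed.
So GixQ is not produced.
Required activator GixQ is absent, so *dulP* is not transcribed.
So DulP is not produced.
With repressor ElnA bound, *velZ* is not transcribed.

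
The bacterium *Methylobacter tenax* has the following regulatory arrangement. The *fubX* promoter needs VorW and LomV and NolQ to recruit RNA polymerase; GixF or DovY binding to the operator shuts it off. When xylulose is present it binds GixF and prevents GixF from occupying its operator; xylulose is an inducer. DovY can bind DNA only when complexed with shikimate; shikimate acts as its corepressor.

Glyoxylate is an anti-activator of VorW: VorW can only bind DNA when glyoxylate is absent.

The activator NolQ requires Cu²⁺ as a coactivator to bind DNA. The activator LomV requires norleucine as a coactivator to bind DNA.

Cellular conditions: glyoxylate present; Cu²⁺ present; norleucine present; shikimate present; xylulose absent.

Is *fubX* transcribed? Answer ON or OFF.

Xylulose is absent, so GixF is active.
Glyoxylate is present, so VorW is inactive.
Norleucine is present, so LomV is active.
Cu²⁺ is present, so NolQ is active.
Shikimate is present, so DovY is active.
With repressor GixF bound, *fubX* is not transcribed.

OFF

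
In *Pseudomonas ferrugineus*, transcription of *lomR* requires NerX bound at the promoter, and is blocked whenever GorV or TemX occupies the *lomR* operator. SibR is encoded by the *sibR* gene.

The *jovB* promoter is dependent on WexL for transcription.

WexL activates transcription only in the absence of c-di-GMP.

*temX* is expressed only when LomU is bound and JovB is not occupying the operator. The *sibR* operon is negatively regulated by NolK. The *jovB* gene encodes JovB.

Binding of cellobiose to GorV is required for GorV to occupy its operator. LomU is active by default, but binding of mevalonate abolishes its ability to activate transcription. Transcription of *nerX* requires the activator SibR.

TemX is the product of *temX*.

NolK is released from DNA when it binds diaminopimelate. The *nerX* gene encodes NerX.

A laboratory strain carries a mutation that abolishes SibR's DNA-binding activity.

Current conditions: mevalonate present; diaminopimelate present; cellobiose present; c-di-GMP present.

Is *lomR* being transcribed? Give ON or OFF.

OFF

Cellobiose is present, so GorV is active.
c-di-GMP is present, so WexL is inactive.
Required activator WexL is absent, so *jovB* is not transcribed.
So JovB is not produced.
Mevalonate is present, so LomU is inactive.
Required activator LomU is absent, so *temX* is not transcribed.
So TemX is not produced.
SibR is non-functional in this strain, so it has no effect.
Required activator SibR is absent, so *nerX* is not transcribed.
So NerX is not produced.
With repressor GorV bound, *lomR* is not transcribed.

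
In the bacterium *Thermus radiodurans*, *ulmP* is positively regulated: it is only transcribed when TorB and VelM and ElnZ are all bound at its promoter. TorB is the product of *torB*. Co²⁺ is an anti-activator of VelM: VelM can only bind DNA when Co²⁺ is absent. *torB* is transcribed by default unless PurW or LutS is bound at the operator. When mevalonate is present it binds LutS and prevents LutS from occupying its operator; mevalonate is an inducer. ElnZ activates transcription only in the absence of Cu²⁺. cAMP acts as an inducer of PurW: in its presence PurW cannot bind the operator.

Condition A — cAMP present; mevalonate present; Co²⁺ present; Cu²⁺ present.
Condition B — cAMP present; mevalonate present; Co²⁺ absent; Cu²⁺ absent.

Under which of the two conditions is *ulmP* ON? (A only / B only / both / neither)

B only

Condition A:
cAMP is present, so PurW is inactive.
Mevalonate is present, so LutS is inactive.
With no repressor bound, *torB* is transcribed.
So TorB is produced and active.
Co²⁺ is present, so VelM is inactive.
Cu²⁺ is present, so ElnZ is inactive.
Required activator VelM is absent, so *ulmP* is not transcribed.
→ *ulmP* is OFF in A.
Condition B:
cAMP is present, so PurW is inactive.
Mevalonate is present, so LutS is inactive.
With no repressor bound, *torB* is transcribed.
So TorB is produced and active.
Co²⁺ is absent, so VelM is active.
Cu²⁺ is absent, so ElnZ is active.
No repressor is bound and TorB and VelM and ElnZ are active, so *ulmP* is transcribed.
→ *ulmP* is ON in B.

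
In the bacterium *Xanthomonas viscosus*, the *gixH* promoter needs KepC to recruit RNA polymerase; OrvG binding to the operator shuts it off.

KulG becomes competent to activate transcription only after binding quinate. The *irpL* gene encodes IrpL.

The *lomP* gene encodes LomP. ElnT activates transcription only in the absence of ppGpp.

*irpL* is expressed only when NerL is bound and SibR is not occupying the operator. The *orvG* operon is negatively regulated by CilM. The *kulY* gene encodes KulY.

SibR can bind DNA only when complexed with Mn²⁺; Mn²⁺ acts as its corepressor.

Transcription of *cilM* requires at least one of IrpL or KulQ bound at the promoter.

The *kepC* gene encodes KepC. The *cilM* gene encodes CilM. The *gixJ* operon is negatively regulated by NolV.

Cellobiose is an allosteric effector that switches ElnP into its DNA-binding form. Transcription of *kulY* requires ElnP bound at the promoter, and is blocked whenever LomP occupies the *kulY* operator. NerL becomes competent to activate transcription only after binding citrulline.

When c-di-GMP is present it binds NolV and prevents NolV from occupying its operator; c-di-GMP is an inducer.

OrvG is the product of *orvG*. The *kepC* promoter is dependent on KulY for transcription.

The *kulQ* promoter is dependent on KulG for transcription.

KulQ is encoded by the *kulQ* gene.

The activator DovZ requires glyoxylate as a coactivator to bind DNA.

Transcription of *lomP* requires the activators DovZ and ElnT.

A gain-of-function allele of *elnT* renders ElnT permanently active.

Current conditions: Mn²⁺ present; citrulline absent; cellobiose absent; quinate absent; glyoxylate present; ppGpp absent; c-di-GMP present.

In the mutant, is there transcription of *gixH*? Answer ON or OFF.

Glyoxylate is present, so DovZ is active.
ElnT is constitutively active in this strain.
No repressor is bound and DovZ and ElnT are active, so *lomP* is transcribed.
So LomP is produced and active.
Cellobiose is absent, so ElnP is inactive.
With repressor LomP bound, *kulY* is not transcribed.
So KulY is not produced.
Required activator KulY is absent, so *kepC* is not transcribed.
So KepC is not produced.
Citrulline is absent, so NerL is inactive.
Mn²⁺ is present, so SibR is active.
With repressor SibR bound, *irpL* is not transcribed.
So IrpL is not produced.
Quinate is absent, so KulG is inactive.
Required activator KulG is absent, so *kulQ* is not transcribed.
So KulQ is not produced.
No activator is available at the *cilM* promoter, so *cilM* is not transcribed.
So CilM is not produced.
With no repressor bound, *orvG* is transcribed.
So OrvG is produced and active.
With repressor OrvG bound, *gixH* is not transcribed.

OFF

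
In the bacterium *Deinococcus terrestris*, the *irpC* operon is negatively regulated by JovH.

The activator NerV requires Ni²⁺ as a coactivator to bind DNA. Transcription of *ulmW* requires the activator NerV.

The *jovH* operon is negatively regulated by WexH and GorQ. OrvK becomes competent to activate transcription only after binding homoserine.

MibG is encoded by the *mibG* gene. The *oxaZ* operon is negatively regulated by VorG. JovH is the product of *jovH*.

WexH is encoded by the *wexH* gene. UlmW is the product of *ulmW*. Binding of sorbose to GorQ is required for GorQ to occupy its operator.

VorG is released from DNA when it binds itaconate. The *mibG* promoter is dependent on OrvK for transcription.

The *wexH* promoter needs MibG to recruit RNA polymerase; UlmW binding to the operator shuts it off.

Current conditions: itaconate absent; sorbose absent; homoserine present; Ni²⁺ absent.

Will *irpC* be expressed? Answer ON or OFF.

ON

Ni²⁺ is absent, so NerV is inactive.
Required activator NerV is absent, so *ulmW* is not transcribed.
So UlmW is not produced.
Homoserine is present, so OrvK is active.
No repressor is bound and OrvK is active, so *mibG* is transcribed.
So MibG is produced and active.
No repressor is bound and MibG is active, so *wexH* is transcribed.
So WexH is produced and active.
Sorbose is absent, so GorQ is inactive.
With repressor WexH bound, *jovH* is not transcribed.
So JovH is not produced.
With no repressor bound, *irpC* is transcribed.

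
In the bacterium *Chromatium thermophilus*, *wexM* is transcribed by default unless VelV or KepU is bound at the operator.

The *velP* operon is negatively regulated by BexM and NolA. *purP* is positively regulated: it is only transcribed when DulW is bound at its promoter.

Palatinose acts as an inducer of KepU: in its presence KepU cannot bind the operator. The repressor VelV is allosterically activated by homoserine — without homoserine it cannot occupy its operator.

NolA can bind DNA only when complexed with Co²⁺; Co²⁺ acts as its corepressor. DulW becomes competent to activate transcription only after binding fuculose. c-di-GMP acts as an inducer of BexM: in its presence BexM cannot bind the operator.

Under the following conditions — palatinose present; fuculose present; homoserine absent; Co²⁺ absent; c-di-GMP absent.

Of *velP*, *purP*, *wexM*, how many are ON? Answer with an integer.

c-di-GMP is absent, so BexM is active.
Co²⁺ is absent, so NolA is inactive.
With repressor BexM bound, *velP* is not transcribed.
→ *velP* is OFF.
Fuculose is present, so DulW is active.
No repressor is bound and DulW is active, so *purP* is transcribed.
→ *purP* is ON.
Homoserine is absent, so VelV is inactive.
Palatinose is present, so KepU is inactive.
With no repressor bound, *wexM* is transcribed.
→ *wexM* is ON.
2 of the 3 genes are transcribed.

2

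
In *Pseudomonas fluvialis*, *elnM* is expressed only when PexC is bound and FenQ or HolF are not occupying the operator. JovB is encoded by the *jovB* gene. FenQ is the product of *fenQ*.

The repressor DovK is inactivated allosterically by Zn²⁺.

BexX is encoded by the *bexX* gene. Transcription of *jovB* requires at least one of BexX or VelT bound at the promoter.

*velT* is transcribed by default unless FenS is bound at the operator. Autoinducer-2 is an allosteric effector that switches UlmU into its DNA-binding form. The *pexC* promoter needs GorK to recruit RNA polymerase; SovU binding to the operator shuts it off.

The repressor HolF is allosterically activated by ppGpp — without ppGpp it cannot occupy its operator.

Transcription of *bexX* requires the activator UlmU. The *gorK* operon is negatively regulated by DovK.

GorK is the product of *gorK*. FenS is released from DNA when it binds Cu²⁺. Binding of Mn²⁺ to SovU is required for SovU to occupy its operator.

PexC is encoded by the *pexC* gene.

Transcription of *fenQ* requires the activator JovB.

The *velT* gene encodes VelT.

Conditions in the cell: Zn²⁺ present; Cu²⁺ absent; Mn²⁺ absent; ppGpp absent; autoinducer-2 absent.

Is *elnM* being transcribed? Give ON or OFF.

ON

Autoinducer-2 is absent, so UlmU is inactive.
Required activator UlmU is absent, so *bexX* is not transcribed.
So BexX is not produced.
Cu²⁺ is absent, so FenS is active.
With repressor FenS bound, *velT* is not transcribed.
So VelT is not produced.
No activator is available at the *jovB* promoter, so *jovB* is not transcribed.
So JovB is not produced.
Required activator JovB is absent, so *fenQ* is not transcribed.
So FenQ is not produced.
ppGpp is absent, so HolF is inactive.
Zn²⁺ is present, so DovK is inactive.
With no repressor bound, *gorK* is transcribed.
So GorK is produced and active.
Mn²⁺ is absent, so SovU is inactive.
No repressor is bound and GorK is active, so *pexC* is transcribed.
So PexC is produced and active.
No repressor is bound and PexC is active, so *elnM* is transcribed.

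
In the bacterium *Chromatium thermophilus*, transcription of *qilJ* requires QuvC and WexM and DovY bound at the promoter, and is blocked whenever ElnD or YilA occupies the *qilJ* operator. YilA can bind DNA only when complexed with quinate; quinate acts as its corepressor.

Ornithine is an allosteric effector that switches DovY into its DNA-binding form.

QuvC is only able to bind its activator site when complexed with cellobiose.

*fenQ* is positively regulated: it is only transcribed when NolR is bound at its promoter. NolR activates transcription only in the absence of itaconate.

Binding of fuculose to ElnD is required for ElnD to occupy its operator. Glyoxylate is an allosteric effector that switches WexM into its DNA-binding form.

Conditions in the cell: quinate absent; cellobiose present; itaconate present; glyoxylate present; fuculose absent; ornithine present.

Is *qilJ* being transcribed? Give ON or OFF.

Cellobiose is present, so QuvC is active.
Glyoxylate is present, so WexM is active.
Fuculose is absent, so ElnD is inactive.
Ornithine is present, so DovY is active.
Quinate is absent, so YilA is inactive.
No repressor is bound and QuvC and WexM and DovY are active, so *qilJ* is transcribed.

ON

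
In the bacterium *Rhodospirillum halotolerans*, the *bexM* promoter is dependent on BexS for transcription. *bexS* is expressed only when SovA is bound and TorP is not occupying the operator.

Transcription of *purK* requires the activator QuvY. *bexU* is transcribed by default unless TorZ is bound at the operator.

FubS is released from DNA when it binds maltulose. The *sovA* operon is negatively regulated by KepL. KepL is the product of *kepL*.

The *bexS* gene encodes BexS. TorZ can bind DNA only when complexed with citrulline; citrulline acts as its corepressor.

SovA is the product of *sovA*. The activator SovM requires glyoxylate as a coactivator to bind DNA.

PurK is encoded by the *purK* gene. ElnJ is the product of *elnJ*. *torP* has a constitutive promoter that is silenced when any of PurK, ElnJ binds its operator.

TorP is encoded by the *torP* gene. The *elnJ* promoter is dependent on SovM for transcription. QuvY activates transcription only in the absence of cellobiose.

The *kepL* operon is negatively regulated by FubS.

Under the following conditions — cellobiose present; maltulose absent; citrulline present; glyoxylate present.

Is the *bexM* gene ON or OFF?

Maltulose is absent, so FubS is active.
With repressor FubS bound, *kepL* is not transcribed.
So KepL is not produced.
With no repressor bound, *sovA* is transcribed.
So SovA is produced and active.
Cellobiose is present, so QuvY is inactive.
Required activator QuvY is absent, so *purK* is not transcribed.
So PurK is not produced.
Glyoxylate is present, so SovM is active.
No repressor is bound and SovM is active, so *elnJ* is transcribed.
So ElnJ is produced and active.
With repressor ElnJ bound, *torP* is not transcribed.
So TorP is not produced.
No repressor is bound and SovA is active, so *bexS* is transcribed.
So BexS is produced and active.
No repressor is bound and BexS is active, so *bexM* is transcribed.

ON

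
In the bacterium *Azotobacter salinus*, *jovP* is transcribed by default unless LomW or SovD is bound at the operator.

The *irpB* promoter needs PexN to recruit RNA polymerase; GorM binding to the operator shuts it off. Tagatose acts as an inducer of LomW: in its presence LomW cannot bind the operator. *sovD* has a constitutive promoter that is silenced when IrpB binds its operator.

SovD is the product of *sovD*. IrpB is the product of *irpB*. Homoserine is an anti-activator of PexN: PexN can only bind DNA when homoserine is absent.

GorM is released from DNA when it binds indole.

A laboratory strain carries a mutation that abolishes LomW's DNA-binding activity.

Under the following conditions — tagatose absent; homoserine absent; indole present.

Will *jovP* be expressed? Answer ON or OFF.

ON

LomW is non-functional in this strain, so it has no effect.
Indole is present, so GorM is inactive.
Homoserine is absent, so PexN is active.
No repressor is bound and PexN is active, so *irpB* is transcribed.
So IrpB is produced and active.
With repressor IrpB bound, *sovD* is not transcribed.
So SovD is not produced.
With no repressor bound, *jovP* is transcribed.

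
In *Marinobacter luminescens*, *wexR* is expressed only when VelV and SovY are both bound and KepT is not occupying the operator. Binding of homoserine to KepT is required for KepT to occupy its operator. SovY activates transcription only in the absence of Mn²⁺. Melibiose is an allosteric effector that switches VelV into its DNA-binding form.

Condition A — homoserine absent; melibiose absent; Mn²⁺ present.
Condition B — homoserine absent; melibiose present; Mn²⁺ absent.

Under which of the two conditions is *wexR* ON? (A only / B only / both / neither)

Condition A:
Homoserine is absent, so KepT is inactive.
Melibiose is absent, so VelV is inactive.
Mn²⁺ is present, so SovY is inactive.
Required activator VelV is absent, so *wexR* is not transcribed.
→ *wexR* is OFF in A.
Condition B:
Homoserine is absent, so KepT is inactive.
Melibiose is present, so VelV is active.
Mn²⁺ is absent, so SovY is active.
No repressor is bound and VelV and SovY are active, so *wexR* is transcribed.
→ *wexR* is ON in B.

B only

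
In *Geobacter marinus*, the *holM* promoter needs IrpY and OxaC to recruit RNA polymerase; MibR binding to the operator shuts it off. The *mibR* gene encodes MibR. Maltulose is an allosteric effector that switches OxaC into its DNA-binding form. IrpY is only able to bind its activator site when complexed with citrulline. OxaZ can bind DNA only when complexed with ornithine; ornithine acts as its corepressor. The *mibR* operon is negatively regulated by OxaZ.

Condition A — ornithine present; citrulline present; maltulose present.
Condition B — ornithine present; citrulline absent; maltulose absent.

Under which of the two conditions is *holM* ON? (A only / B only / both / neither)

A only

Condition A:
Ornithine is present, so OxaZ is active.
With repressor OxaZ bound, *mibR* is not transcribed.
So MibR is not produced.
Citrulline is present, so IrpY is active.
Maltulose is present, so OxaC is active.
No repressor is bound and IrpY and OxaC are active, so *holM* is transcribed.
→ *holM* is ON in A.
Condition B:
Ornithine is present, so OxaZ is active.
With repressor OxaZ bound, *mibR* is not transcribed.
So MibR is not produced.
Citrulline is absent, so IrpY is inactive.
Maltulose is absent, so OxaC is inactive.
Required activator IrpY is absent, so *holM* is not transcribed.
→ *holM* is OFF in B.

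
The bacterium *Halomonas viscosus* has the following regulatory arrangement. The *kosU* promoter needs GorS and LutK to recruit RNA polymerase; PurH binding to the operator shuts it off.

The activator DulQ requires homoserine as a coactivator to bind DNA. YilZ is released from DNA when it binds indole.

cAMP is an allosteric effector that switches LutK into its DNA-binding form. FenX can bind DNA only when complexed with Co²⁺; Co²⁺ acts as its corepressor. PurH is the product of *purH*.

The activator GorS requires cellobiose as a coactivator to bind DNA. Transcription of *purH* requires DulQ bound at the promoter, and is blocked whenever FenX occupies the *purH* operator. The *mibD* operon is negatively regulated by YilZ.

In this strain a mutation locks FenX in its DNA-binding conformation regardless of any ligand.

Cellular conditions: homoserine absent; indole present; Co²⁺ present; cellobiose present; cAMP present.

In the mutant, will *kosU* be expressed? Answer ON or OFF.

ON

Cellobiose is present, so GorS is active.
cAMP is present, so LutK is active.
FenX is constitutively active in this strain.
Homoserine is absent, so DulQ is inactive.
With repressor FenX bound, *purH* is not transcribed.
So PurH is not produced.
No repressor is bound and GorS and LutK are active, so *kosU* is transcribed.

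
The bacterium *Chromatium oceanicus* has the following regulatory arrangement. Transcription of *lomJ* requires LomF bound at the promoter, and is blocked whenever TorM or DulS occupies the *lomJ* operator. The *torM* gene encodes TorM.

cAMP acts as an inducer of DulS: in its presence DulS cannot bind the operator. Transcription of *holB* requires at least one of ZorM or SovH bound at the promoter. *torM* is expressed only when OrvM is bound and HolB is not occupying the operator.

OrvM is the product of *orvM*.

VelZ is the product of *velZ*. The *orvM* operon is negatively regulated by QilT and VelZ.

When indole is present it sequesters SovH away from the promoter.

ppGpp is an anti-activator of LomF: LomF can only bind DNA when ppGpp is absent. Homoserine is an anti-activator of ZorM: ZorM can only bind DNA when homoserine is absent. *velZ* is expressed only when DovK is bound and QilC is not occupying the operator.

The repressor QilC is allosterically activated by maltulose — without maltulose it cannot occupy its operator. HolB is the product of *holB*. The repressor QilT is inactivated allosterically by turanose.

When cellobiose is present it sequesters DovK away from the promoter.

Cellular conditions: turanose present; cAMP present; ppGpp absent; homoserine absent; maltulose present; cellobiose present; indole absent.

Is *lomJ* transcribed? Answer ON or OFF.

ON

Homoserine is absent, so ZorM is active.
Indole is absent, so SovH is active.
Activator ZorM is present, so *holB* is transcribed.
So HolB is produced and active.
Turanose is present, so QilT is inactive.
Cellobiose is present, so DovK is inactive.
Maltulose is present, so QilC is active.
With repressor QilC bound, *velZ* is not transcribed.
So VelZ is not produced.
With no repressor bound, *orvM* is transcribed.
So OrvM is produced and active.
With repressor HolB bound, *torM* is not transcribed.
So TorM is not produced.
ppGpp is absent, so LomF is active.
cAMP is present, so DulS is inactive.
No repressor is bound and LomF is active, so *lomJ* is transcribed.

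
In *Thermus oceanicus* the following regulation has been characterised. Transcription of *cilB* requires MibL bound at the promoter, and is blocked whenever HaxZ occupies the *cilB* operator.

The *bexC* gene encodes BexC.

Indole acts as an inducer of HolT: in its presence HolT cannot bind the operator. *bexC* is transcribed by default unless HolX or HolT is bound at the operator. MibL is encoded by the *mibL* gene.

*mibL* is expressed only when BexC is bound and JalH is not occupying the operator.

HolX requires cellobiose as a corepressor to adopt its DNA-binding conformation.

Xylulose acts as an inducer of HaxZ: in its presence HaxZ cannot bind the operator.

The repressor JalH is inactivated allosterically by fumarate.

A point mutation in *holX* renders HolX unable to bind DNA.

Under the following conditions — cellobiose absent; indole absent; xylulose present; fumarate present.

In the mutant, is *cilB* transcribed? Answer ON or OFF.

OFF

Xylulose is present, so HaxZ is inactive.
Fumarate is present, so JalH is inactive.
HolX is non-functional in this strain, so it has no effect.
Indole is absent, so HolT is active.
With repressor HolT bound, *bexC* is not transcribed.
So BexC is not produced.
Required activator BexC is absent, so *mibL* is not transcribed.
So MibL is not produced.
Required activator MibL is absent, so *cilB* is not transcribed.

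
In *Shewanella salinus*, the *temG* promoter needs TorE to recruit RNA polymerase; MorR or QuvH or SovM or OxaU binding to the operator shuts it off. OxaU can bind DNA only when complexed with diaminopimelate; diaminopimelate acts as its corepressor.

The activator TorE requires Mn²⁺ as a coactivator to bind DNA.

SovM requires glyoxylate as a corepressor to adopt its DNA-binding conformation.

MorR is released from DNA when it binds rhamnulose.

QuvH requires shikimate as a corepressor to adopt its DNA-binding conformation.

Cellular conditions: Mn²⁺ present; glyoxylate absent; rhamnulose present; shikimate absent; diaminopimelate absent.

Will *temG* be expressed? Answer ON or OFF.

ON

Rhamnulose is present, so MorR is inactive.
Shikimate is absent, so QuvH is inactive.
Glyoxylate is absent, so SovM is inactive.
Mn²⁺ is present, so TorE is active.
Diaminopimelate is absent, so OxaU is inactive.
No repressor is bound and TorE is active, so *temG* is transcribed.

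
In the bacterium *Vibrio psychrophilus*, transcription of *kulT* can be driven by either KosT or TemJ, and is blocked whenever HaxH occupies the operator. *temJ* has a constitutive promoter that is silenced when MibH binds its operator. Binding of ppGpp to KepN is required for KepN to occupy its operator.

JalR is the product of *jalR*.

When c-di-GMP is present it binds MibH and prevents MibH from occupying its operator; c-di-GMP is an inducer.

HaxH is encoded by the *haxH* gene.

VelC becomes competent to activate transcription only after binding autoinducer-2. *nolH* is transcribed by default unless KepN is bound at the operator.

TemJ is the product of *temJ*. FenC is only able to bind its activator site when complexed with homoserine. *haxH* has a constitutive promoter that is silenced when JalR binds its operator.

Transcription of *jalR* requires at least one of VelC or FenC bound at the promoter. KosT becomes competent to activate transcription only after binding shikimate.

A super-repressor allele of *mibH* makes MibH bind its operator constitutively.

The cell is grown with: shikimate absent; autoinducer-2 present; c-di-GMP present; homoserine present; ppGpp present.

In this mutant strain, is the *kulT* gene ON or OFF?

Shikimate is absent, so KosT is inactive.
Autoinducer-2 is present, so VelC is active.
Homoserine is present, so FenC is active.
Activator VelC is present, so *jalR* is transcribed.
So JalR is produced and active.
With repressor JalR bound, *haxH* is not transcribed.
So HaxH is not produced.
MibH is constitutively active in this strain.
With repressor MibH bound, *temJ* is not transcribed.
So TemJ is not produced.
No activator is available at the *kulT* promoter, so *kulT* is not transcribed.

OFF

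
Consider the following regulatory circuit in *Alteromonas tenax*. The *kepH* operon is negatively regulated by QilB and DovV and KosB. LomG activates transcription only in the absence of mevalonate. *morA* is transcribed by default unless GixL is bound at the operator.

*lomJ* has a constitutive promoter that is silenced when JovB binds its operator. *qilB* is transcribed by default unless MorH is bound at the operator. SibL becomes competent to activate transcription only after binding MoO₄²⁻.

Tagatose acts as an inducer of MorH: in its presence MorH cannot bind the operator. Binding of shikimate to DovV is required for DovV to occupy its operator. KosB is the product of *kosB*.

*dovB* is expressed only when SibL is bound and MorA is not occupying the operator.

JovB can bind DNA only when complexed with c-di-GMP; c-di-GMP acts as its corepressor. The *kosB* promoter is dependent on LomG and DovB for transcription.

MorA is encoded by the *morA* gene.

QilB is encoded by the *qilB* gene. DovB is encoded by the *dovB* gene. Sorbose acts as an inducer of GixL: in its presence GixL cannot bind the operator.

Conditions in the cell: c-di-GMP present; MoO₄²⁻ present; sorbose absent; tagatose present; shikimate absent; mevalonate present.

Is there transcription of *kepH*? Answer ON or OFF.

OFF

Tagatose is present, so MorH is inactive.
With no repressor bound, *qilB* is transcribed.
So QilB is produced and active.
Shikimate is absent, so DovV is inactive.
Mevalonate is present, so LomG is inactive.
MoO₄²⁻ is present, so SibL is active.
Sorbose is absent, so GixL is active.
With repressor GixL bound, *morA* is not transcribed.
So MorA is not produced.
No repressor is bound and SibL is active, so *dovB* is transcribed.
So DovB is produced and active.
Required activator LomG is absent, so *kosB* is not transcribed.
So KosB is not produced.
With repressor QilB bound, *kepH* is not transcribed.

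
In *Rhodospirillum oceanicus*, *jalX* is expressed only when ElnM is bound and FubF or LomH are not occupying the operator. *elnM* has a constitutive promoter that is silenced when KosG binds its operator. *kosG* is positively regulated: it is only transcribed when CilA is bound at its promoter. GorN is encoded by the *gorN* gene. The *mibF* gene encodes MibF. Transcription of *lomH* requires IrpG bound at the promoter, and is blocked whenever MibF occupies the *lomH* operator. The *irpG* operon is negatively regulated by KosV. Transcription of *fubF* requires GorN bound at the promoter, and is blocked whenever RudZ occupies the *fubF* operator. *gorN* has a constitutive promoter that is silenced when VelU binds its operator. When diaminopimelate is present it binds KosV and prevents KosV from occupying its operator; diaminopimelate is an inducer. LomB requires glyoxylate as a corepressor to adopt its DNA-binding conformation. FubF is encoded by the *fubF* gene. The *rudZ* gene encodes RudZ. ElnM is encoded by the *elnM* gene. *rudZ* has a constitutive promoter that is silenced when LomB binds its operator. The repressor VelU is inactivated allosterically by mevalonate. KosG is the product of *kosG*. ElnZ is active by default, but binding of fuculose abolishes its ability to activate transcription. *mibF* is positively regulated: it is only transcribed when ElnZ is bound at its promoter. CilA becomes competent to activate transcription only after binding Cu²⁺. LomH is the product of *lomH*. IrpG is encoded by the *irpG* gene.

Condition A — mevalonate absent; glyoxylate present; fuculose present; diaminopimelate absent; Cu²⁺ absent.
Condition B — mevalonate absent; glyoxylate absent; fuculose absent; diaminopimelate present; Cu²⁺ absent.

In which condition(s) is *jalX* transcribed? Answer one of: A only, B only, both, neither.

Condition A:
Mevalonate is absent, so VelU is active.
With repressor VelU bound, *gorN* is not transcribed.
So GorN is not produced.
Glyoxylate is present, so LomB is active.
With repressor LomB bound, *rudZ* is not transcribed.
So RudZ is not produced.
Required activator GorN is absent, so *fubF* is not transcribed.
So FubF is not produced.
Fuculose is present, so ElnZ is inactive.
Required activator ElnZ is absent, so *mibF* is not transcribed.
So MibF is not produced.
Diaminopimelate is absent, so KosV is active.
With repressor KosV bound, *irpG* is not transcribed.
So IrpG is not produced.
Required activator IrpG is absent, so *lomH* is not transcribed.
So LomH is not produced.
Cu²⁺ is absent, so CilA is inactive.
Required activator CilA is absent, so *kosG* is not transcribed.
So KosG is not produced.
With no repressor bound, *elnM* is transcribed.
So ElnM is produced and active.
No repressor is bound and ElnM is active, so *jalX* is transcribed.
→ *jalX* is ON in A.
Condition B:
Mevalonate is absent, so VelU is active.
With repressor VelU bound, *gorN* is not transcribed.
So GorN is not produced.
Glyoxylate is absent, so LomB is inactive.
With no repressor bound, *rudZ* is transcribed.
So RudZ is produced and active.
With repressor RudZ bound, *fubF* is not transcribed.
So FubF is not produced.
Fuculose is absent, so ElnZ is active.
No repressor is bound and ElnZ is active, so *mibF* is transcribed.
So MibF is produced and active.
Diaminopimelate is present, so KosV is inactive.
With no repressor bound, *irpG* is transcribed.
So IrpG is produced and active.
With repressor MibF bound, *lomH* is not transcribed.
So LomH is not produced.
Cu²⁺ is absent, so CilA is inactive.
Required activator CilA is absent, so *kosG* is not transcribed.
So KosG is not produced.
With no repressor bound, *elnM* is transcribed.
So ElnM is produced and active.
No repressor is bound and ElnM is active, so *jalX* is transcribed.
→ *jalX* is ON in B.

both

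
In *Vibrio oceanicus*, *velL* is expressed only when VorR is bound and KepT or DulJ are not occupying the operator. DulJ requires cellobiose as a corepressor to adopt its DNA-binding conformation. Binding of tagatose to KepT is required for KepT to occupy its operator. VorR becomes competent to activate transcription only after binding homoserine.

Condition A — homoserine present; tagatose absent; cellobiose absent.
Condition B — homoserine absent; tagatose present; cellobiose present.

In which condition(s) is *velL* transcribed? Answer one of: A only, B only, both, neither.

A only

Condition A:
Homoserine is present, so VorR is active.
Tagatose is absent, so KepT is inactive.
Cellobiose is absent, so DulJ is inactive.
No repressor is bound and VorR is active, so *velL* is transcribed.
→ *velL* is ON in A.
Condition B:
Homoserine is absent, so VorR is inactive.
Tagatose is present, so KepT is active.
Cellobiose is present, so DulJ is active.
With repressor KepT bound, *velL* is not transcribed.
→ *velL* is OFF in B.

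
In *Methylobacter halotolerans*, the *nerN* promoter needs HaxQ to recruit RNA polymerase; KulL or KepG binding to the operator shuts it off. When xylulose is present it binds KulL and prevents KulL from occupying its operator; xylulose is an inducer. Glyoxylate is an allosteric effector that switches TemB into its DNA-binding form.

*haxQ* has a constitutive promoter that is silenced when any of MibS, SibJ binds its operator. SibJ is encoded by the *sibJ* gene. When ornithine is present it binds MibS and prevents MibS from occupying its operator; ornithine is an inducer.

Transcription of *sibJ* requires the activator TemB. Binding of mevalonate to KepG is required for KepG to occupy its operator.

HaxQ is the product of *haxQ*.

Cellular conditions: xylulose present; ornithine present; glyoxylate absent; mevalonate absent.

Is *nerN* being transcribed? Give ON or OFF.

ON

Ornithine is present, so MibS is inactive.
Glyoxylate is absent, so TemB is inactive.
Required activator TemB is absent, so *sibJ* is not transcribed.
So SibJ is not produced.
With no repressor bound, *haxQ* is transcribed.
So HaxQ is produced and active.
Xylulose is present, so KulL is inactive.
Mevalonate is absent, so KepG is inactive.
No repressor is bound and HaxQ is active, so *nerN* is transcribed.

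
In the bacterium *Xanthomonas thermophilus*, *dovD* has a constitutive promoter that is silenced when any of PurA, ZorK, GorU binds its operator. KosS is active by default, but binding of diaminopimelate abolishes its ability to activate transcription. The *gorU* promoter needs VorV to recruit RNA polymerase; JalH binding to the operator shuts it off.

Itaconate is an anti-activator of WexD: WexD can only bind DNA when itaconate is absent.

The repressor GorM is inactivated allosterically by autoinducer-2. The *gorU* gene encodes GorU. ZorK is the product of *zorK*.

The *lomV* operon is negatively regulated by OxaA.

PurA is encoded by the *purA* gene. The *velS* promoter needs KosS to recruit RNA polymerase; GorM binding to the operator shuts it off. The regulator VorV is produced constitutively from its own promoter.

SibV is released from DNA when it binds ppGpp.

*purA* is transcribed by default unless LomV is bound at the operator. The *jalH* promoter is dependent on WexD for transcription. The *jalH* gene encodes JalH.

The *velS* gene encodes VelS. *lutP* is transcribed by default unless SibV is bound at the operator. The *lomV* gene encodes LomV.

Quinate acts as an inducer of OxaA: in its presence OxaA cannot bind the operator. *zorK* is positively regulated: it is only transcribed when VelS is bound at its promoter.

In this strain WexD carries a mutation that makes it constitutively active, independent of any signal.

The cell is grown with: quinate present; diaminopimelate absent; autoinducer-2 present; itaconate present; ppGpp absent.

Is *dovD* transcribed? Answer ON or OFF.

OFF

Quinate is present, so OxaA is inactive.
With no repressor bound, *lomV* is transcribed.
So LomV is produced and active.
With repressor LomV bound, *purA* is not transcribed.
So PurA is not produced.
Autoinducer-2 is present, so GorM is inactive.
Diaminopimelate is absent, so KosS is active.
No repressor is bound and KosS is active, so *velS* is transcribed.
So VelS is produced and active.
No repressor is bound and VelS is active, so *zorK* is transcribed.
So ZorK is produced and active.
WexD is constitutively active in this strain.
No repressor is bound and WexD is active, so *jalH* is transcribed.
So JalH is produced and active.
VorV is produced constitutively and is active.
With repressor JalH bound, *gorU* is not transcribed.
So GorU is not produced.
With repressor ZorK bound, *dovD* is not transcribed.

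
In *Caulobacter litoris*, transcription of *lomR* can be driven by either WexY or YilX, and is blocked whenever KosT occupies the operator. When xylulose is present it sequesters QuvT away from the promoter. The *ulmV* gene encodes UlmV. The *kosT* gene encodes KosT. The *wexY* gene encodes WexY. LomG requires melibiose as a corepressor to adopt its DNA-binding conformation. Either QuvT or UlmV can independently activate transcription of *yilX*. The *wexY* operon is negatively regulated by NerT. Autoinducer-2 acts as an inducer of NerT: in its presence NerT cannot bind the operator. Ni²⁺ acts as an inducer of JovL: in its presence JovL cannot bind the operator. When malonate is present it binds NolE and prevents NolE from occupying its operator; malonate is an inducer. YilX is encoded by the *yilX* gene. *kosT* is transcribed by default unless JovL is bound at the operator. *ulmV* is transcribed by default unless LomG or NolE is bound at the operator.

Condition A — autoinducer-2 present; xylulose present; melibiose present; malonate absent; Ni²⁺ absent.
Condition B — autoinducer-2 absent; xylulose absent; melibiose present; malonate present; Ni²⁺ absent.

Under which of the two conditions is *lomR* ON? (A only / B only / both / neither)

both

Condition A:
Autoinducer-2 is present, so NerT is inactive.
With no repressor bound, *wexY* is transcribed.
So WexY is produced and active.
Xylulose is present, so QuvT is inactive.
Melibiose is present, so LomG is active.
Malonate is absent, so NolE is active.
With repressor LomG bound, *ulmV* is not transcribed.
So UlmV is not produced.
No activator is available at the *yilX* promoter, so *yilX* is not transcribed.
So YilX is not produced.
Ni²⁺ is absent, so JovL is active.
With repressor JovL bound, *kosT* is not transcribed.
So KosT is not produced.
Activator WexY is present, so *lomR* is transcribed.
→ *lomR* is ON in A.
Condition B:
Autoinducer-2 is absent, so NerT is active.
With repressor NerT bound, *wexY* is not transcribed.
So WexY is not produced.
Xylulose is absent, so QuvT is active.
Melibiose is present, so LomG is active.
Malonate is present, so NolE is inactive.
With repressor LomG bound, *ulmV* is not transcribed.
So UlmV is not produced.
Activator QuvT is present, so *yilX* is transcribed.
So YilX is produced and active.
Ni²⁺ is absent, so JovL is active.
With repressor JovL bound, *kosT* is not transcribed.
So KosT is not produced.
Activator YilX is present, so *lomR* is transcribed.
→ *lomR* is ON in B.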